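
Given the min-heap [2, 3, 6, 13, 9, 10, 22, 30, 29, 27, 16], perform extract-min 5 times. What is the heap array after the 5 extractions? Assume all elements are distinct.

[13, 16, 22, 29, 30, 27]

extract-min #1 returns 2:
  remove root 2; move last element 16 to root → [16, 3, 6, 13, 9, 10, 22, 30, 29, 27]
  16 vs smaller child 3 at index 1, swap → [3, 16, 6, 13, 9, 10, 22, 30, 29, 27]
  16 vs smaller child 9 at index 4, swap → [3, 9, 6, 13, 16, 10, 22, 30, 29, 27]
extract-min #2 returns 3:
  remove root 3; move last element 27 to root → [27, 9, 6, 13, 16, 10, 22, 30, 29]
  27 vs smaller child 6 at index 2, swap → [6, 9, 27, 13, 16, 10, 22, 30, 29]
  27 vs smaller child 10 at index 5, swap → [6, 9, 10, 13, 16, 27, 22, 30, 29]
extract-min #3 returns 6:
  remove root 6; move last element 29 to root → [29, 9, 10, 13, 16, 27, 22, 30]
  29 vs smaller child 9 at index 1, swap → [9, 29, 10, 13, 16, 27, 22, 30]
  29 vs smaller child 13 at index 3, swap → [9, 13, 10, 29, 16, 27, 22, 30]
extract-min #4 returns 9:
  remove root 9; move last element 30 to root → [30, 13, 10, 29, 16, 27, 22]
  30 vs smaller child 10 at index 2, swap → [10, 13, 30, 29, 16, 27, 22]
  30 vs smaller child 22 at index 6, swap → [10, 13, 22, 29, 16, 27, 30]
extract-min #5 returns 10:
  remove root 10; move last element 30 to root → [30, 13, 22, 29, 16, 27]
  30 vs smaller child 13 at index 1, swap → [13, 30, 22, 29, 16, 27]
  30 vs smaller child 16 at index 4, swap → [13, 16, 22, 29, 30, 27]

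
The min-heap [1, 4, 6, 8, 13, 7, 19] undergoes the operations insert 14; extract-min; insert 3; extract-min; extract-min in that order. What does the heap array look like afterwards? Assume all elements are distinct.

[6, 8, 7, 14, 13, 19]

insert 14:
  append 14 at index 7 → [1, 4, 6, 8, 13, 7, 19, 14] (no swap needed)
extract-min → returns 1:
  remove root 1; move last element 14 to root → [14, 4, 6, 8, 13, 7, 19]
  14 vs smaller child 4 at index 1, swap → [4, 14, 6, 8, 13, 7, 19]
  14 vs smaller child 8 at index 3, swap → [4, 8, 6, 14, 13, 7, 19]
insert 3:
  append 3 at index 7 → [4, 8, 6, 14, 13, 7, 19, 3]
  3 < parent 14 at index 3, swap → [4, 8, 6, 3, 13, 7, 19, 14]
  3 < parent 8 at index 1, swap → [4, 3, 6, 8, 13, 7, 19, 14]
  3 < parent 4 at index 0, swap → [3, 4, 6, 8, 13, 7, 19, 14]
extract-min → returns 3:
  remove root 3; move last element 14 to root → [14, 4, 6, 8, 13, 7, 19]
  14 vs smaller child 4 at index 1, swap → [4, 14, 6, 8, 13, 7, 19]
  14 vs smaller child 8 at index 3, swap → [4, 8, 6, 14, 13, 7, 19]
extract-min → returns 4:
  remove root 4; move last element 19 to root → [19, 8, 6, 14, 13, 7]
  19 vs smaller child 6 at index 2, swap → [6, 8, 19, 14, 13, 7]
  19 vs only child 7 at index 5, swap → [6, 8, 7, 14, 13, 19]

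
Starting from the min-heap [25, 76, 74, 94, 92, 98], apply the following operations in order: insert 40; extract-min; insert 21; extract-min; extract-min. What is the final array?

insert 40:
  append 40 at index 6 → [25, 76, 74, 94, 92, 98, 40]
  40 < parent 74 at index 2, swap → [25, 76, 40, 94, 92, 98, 74]
extract-min → returns 25:
  remove root 25; move last element 74 to root → [74, 76, 40, 94, 92, 98]
  74 vs smaller child 40 at index 2, swap → [40, 76, 74, 94, 92, 98]
insert 21:
  append 21 at index 6 → [40, 76, 74, 94, 92, 98, 21]
  21 < parent 74 at index 2, swap → [40, 76, 21, 94, 92, 98, 74]
  21 < parent 40 at index 0, swap → [21, 76, 40, 94, 92, 98, 74]
extract-min → returns 21:
  remove root 21; move last element 74 to root → [74, 76, 40, 94, 92, 98]
  74 vs smaller child 40 at index 2, swap → [40, 76, 74, 94, 92, 98]
extract-min → returns 40:
  remove root 40; move last element 98 to root → [98, 76, 74, 94, 92]
  98 vs smaller child 74 at index 2, swap → [74, 76, 98, 94, 92]

[74, 76, 98, 94, 92]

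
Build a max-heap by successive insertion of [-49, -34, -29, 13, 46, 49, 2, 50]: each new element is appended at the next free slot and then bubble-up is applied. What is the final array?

[50, 49, 46, 13, -29, -34, 2, -49]

Insert -49:
  append -49 at index 0 → [-49] (no swap needed)
Insert -34:
  append -34 at index 1 → [-49, -34]
  -34 > parent -49 at index 0, swap → [-34, -49]
Insert -29:
  append -29 at index 2 → [-34, -49, -29]
  -29 > parent -34 at index 0, swap → [-29, -49, -34]
Insert 13:
  append 13 at index 3 → [-29, -49, -34, 13]
  13 > parent -49 at index 1, swap → [-29, 13, -34, -49]
  13 > parent -29 at index 0, swap → [13, -29, -34, -49]
Insert 46:
  append 46 at index 4 → [13, -29, -34, -49, 46]
  46 > parent -29 at index 1, swap → [13, 46, -34, -49, -29]
  46 > parent 13 at index 0, swap → [46, 13, -34, -49, -29]
Insert 49:
  append 49 at index 5 → [46, 13, -34, -49, -29, 49]
  49 > parent -34 at index 2, swap → [46, 13, 49, -49, -29, -34]
  49 > parent 46 at index 0, swap → [49, 13, 46, -49, -29, -34]
Insert 2:
  append 2 at index 6 → [49, 13, 46, -49, -29, -34, 2] (no swap needed)
Insert 50:
  append 50 at index 7 → [49, 13, 46, -49, -29, -34, 2, 50]
  50 > parent -49 at index 3, swap → [49, 13, 46, 50, -29, -34, 2, -49]
  50 > parent 13 at index 1, swap → [49, 50, 46, 13, -29, -34, 2, -49]
  50 > parent 49 at index 0, swap → [50, 49, 46, 13, -29, -34, 2, -49]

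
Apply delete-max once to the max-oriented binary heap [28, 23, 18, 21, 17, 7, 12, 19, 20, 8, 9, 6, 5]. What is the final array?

remove root 28; move last element 5 to root → [5, 23, 18, 21, 17, 7, 12, 19, 20, 8, 9, 6]
5 vs larger child 23 at index 1, swap → [23, 5, 18, 21, 17, 7, 12, 19, 20, 8, 9, 6]
5 vs larger child 21 at index 3, swap → [23, 21, 18, 5, 17, 7, 12, 19, 20, 8, 9, 6]
5 vs larger child 20 at index 8, swap → [23, 21, 18, 20, 17, 7, 12, 19, 5, 8, 9, 6]

[23, 21, 18, 20, 17, 7, 12, 19, 5, 8, 9, 6]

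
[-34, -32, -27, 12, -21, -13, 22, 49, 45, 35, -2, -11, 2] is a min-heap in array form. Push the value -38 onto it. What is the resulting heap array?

append -38 at index 13 → [-34, -32, -27, 12, -21, -13, 22, 49, 45, 35, -2, -11, 2, -38]
-38 < parent 22 at index 6, swap → [-34, -32, -27, 12, -21, -13, -38, 49, 45, 35, -2, -11, 2, 22]
-38 < parent -27 at index 2, swap → [-34, -32, -38, 12, -21, -13, -27, 49, 45, 35, -2, -11, 2, 22]
-38 < parent -34 at index 0, swap → [-38, -32, -34, 12, -21, -13, -27, 49, 45, 35, -2, -11, 2, 22]

[-38, -32, -34, 12, -21, -13, -27, 49, 45, 35, -2, -11, 2, 22]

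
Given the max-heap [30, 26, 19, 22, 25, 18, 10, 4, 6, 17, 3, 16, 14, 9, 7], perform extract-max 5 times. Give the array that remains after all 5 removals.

[18, 17, 16, 9, 14, 3, 10, 4, 6, 7]

extract-max #1 returns 30:
  remove root 30; move last element 7 to root → [7, 26, 19, 22, 25, 18, 10, 4, 6, 17, 3, 16, 14, 9]
  7 vs larger child 26 at index 1, swap → [26, 7, 19, 22, 25, 18, 10, 4, 6, 17, 3, 16, 14, 9]
  7 vs larger child 25 at index 4, swap → [26, 25, 19, 22, 7, 18, 10, 4, 6, 17, 3, 16, 14, 9]
  7 vs larger child 17 at index 9, swap → [26, 25, 19, 22, 17, 18, 10, 4, 6, 7, 3, 16, 14, 9]
extract-max #2 returns 26:
  remove root 26; move last element 9 to root → [9, 25, 19, 22, 17, 18, 10, 4, 6, 7, 3, 16, 14]
  9 vs larger child 25 at index 1, swap → [25, 9, 19, 22, 17, 18, 10, 4, 6, 7, 3, 16, 14]
  9 vs larger child 22 at index 3, swap → [25, 22, 19, 9, 17, 18, 10, 4, 6, 7, 3, 16, 14]
extract-max #3 returns 25:
  remove root 25; move last element 14 to root → [14, 22, 19, 9, 17, 18, 10, 4, 6, 7, 3, 16]
  14 vs larger child 22 at index 1, swap → [22, 14, 19, 9, 17, 18, 10, 4, 6, 7, 3, 16]
  14 vs larger child 17 at index 4, swap → [22, 17, 19, 9, 14, 18, 10, 4, 6, 7, 3, 16]
extract-max #4 returns 22:
  remove root 22; move last element 16 to root → [16, 17, 19, 9, 14, 18, 10, 4, 6, 7, 3]
  16 vs larger child 19 at index 2, swap → [19, 17, 16, 9, 14, 18, 10, 4, 6, 7, 3]
  16 vs larger child 18 at index 5, swap → [19, 17, 18, 9, 14, 16, 10, 4, 6, 7, 3]
extract-max #5 returns 19:
  remove root 19; move last element 3 to root → [3, 17, 18, 9, 14, 16, 10, 4, 6, 7]
  3 vs larger child 18 at index 2, swap → [18, 17, 3, 9, 14, 16, 10, 4, 6, 7]
  3 vs larger child 16 at index 5, swap → [18, 17, 16, 9, 14, 3, 10, 4, 6, 7]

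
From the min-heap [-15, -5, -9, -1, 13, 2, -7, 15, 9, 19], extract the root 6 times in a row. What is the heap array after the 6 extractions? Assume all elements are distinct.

extract-min #1 returns -15:
  remove root -15; move last element 19 to root → [19, -5, -9, -1, 13, 2, -7, 15, 9]
  19 vs smaller child -9 at index 2, swap → [-9, -5, 19, -1, 13, 2, -7, 15, 9]
  19 vs smaller child -7 at index 6, swap → [-9, -5, -7, -1, 13, 2, 19, 15, 9]
extract-min #2 returns -9:
  remove root -9; move last element 9 to root → [9, -5, -7, -1, 13, 2, 19, 15]
  9 vs smaller child -7 at index 2, swap → [-7, -5, 9, -1, 13, 2, 19, 15]
  9 vs smaller child 2 at index 5, swap → [-7, -5, 2, -1, 13, 9, 19, 15]
extract-min #3 returns -7:
  remove root -7; move last element 15 to root → [15, -5, 2, -1, 13, 9, 19]
  15 vs smaller child -5 at index 1, swap → [-5, 15, 2, -1, 13, 9, 19]
  15 vs smaller child -1 at index 3, swap → [-5, -1, 2, 15, 13, 9, 19]
extract-min #4 returns -5:
  remove root -5; move last element 19 to root → [19, -1, 2, 15, 13, 9]
  19 vs smaller child -1 at index 1, swap → [-1, 19, 2, 15, 13, 9]
  19 vs smaller child 13 at index 4, swap → [-1, 13, 2, 15, 19, 9]
extract-min #5 returns -1:
  remove root -1; move last element 9 to root → [9, 13, 2, 15, 19]
  9 vs smaller child 2 at index 2, swap → [2, 13, 9, 15, 19]
extract-min #6 returns 2:
  remove root 2; move last element 19 to root → [19, 13, 9, 15]
  19 vs smaller child 9 at index 2, swap → [9, 13, 19, 15]

[9, 13, 19, 15]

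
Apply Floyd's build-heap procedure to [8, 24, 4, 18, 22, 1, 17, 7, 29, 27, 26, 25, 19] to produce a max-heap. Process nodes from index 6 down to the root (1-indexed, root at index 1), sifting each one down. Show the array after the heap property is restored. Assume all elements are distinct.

sift down from index 6:
  1 vs larger child 25 at index 12, swap → [8, 24, 4, 18, 22, 25, 17, 7, 29, 27, 26, 1, 19]
sift down from index 5:
  22 vs larger child 27 at index 10, swap → [8, 24, 4, 18, 27, 25, 17, 7, 29, 22, 26, 1, 19]
sift down from index 4:
  18 vs larger child 29 at index 9, swap → [8, 24, 4, 29, 27, 25, 17, 7, 18, 22, 26, 1, 19]
sift down from index 3:
  4 vs larger child 25 at index 6, swap → [8, 24, 25, 29, 27, 4, 17, 7, 18, 22, 26, 1, 19]
  4 vs larger child 19 at index 13, swap → [8, 24, 25, 29, 27, 19, 17, 7, 18, 22, 26, 1, 4]
sift down from index 2:
  24 vs larger child 29 at index 4, swap → [8, 29, 25, 24, 27, 19, 17, 7, 18, 22, 26, 1, 4]
sift down from index 1:
  8 vs larger child 29 at index 2, swap → [29, 8, 25, 24, 27, 19, 17, 7, 18, 22, 26, 1, 4]
  8 vs larger child 27 at index 5, swap → [29, 27, 25, 24, 8, 19, 17, 7, 18, 22, 26, 1, 4]
  8 vs larger child 26 at index 11, swap → [29, 27, 25, 24, 26, 19, 17, 7, 18, 22, 8, 1, 4]

[29, 27, 25, 24, 26, 19, 17, 7, 18, 22, 8, 1, 4]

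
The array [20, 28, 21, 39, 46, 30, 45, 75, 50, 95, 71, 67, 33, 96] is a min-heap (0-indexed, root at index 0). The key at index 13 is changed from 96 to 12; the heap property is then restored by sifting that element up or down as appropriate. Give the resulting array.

set index 13 from 96 to 12 → [20, 28, 21, 39, 46, 30, 45, 75, 50, 95, 71, 67, 33, 12]
12 < parent 45 at index 6, swap → [20, 28, 21, 39, 46, 30, 12, 75, 50, 95, 71, 67, 33, 45]
12 < parent 21 at index 2, swap → [20, 28, 12, 39, 46, 30, 21, 75, 50, 95, 71, 67, 33, 45]
12 < parent 20 at index 0, swap → [12, 28, 20, 39, 46, 30, 21, 75, 50, 95, 71, 67, 33, 45]

[12, 28, 20, 39, 46, 30, 21, 75, 50, 95, 71, 67, 33, 45]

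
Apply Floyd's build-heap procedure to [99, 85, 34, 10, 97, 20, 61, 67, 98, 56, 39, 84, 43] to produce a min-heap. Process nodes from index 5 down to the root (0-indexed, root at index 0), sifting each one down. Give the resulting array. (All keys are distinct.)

[10, 39, 20, 67, 56, 34, 61, 85, 98, 99, 97, 84, 43]

sift down from index 5: already satisfies heap property
sift down from index 4:
  97 vs smaller child 39 at index 10, swap → [99, 85, 34, 10, 39, 20, 61, 67, 98, 56, 97, 84, 43]
sift down from index 3: already satisfies heap property
sift down from index 2:
  34 vs smaller child 20 at index 5, swap → [99, 85, 20, 10, 39, 34, 61, 67, 98, 56, 97, 84, 43]
sift down from index 1:
  85 vs smaller child 10 at index 3, swap → [99, 10, 20, 85, 39, 34, 61, 67, 98, 56, 97, 84, 43]
  85 vs smaller child 67 at index 7, swap → [99, 10, 20, 67, 39, 34, 61, 85, 98, 56, 97, 84, 43]
sift down from index 0:
  99 vs smaller child 10 at index 1, swap → [10, 99, 20, 67, 39, 34, 61, 85, 98, 56, 97, 84, 43]
  99 vs smaller child 39 at index 4, swap → [10, 39, 20, 67, 99, 34, 61, 85, 98, 56, 97, 84, 43]
  99 vs smaller child 56 at index 9, swap → [10, 39, 20, 67, 56, 34, 61, 85, 98, 99, 97, 84, 43]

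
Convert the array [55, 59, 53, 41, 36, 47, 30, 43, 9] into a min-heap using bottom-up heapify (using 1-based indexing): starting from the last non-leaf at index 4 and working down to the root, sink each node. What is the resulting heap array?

sift down from index 4:
  41 vs smaller child 9 at index 9, swap → [55, 59, 53, 9, 36, 47, 30, 43, 41]
sift down from index 3:
  53 vs smaller child 30 at index 7, swap → [55, 59, 30, 9, 36, 47, 53, 43, 41]
sift down from index 2:
  59 vs smaller child 9 at index 4, swap → [55, 9, 30, 59, 36, 47, 53, 43, 41]
  59 vs smaller child 41 at index 9, swap → [55, 9, 30, 41, 36, 47, 53, 43, 59]
sift down from index 1:
  55 vs smaller child 9 at index 2, swap → [9, 55, 30, 41, 36, 47, 53, 43, 59]
  55 vs smaller child 36 at index 5, swap → [9, 36, 30, 41, 55, 47, 53, 43, 59]

[9, 36, 30, 41, 55, 47, 53, 43, 59]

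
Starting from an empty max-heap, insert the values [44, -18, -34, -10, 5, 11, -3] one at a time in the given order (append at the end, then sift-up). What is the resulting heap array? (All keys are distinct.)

Insert 44:
  append 44 at index 0 → [44] (no swap needed)
Insert -18:
  append -18 at index 1 → [44, -18] (no swap needed)
Insert -34:
  append -34 at index 2 → [44, -18, -34] (no swap needed)
Insert -10:
  append -10 at index 3 → [44, -18, -34, -10]
  -10 > parent -18 at index 1, swap → [44, -10, -34, -18]
Insert 5:
  append 5 at index 4 → [44, -10, -34, -18, 5]
  5 > parent -10 at index 1, swap → [44, 5, -34, -18, -10]
Insert 11:
  append 11 at index 5 → [44, 5, -34, -18, -10, 11]
  11 > parent -34 at index 2, swap → [44, 5, 11, -18, -10, -34]
Insert -3:
  append -3 at index 6 → [44, 5, 11, -18, -10, -34, -3] (no swap needed)

[44, 5, 11, -18, -10, -34, -3]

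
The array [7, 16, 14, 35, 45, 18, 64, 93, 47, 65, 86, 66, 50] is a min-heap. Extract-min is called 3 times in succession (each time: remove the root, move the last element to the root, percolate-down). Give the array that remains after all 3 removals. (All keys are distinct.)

[18, 35, 50, 47, 45, 86, 64, 93, 66, 65]

extract-min #1 returns 7:
  remove root 7; move last element 50 to root → [50, 16, 14, 35, 45, 18, 64, 93, 47, 65, 86, 66]
  50 vs smaller child 14 at index 2, swap → [14, 16, 50, 35, 45, 18, 64, 93, 47, 65, 86, 66]
  50 vs smaller child 18 at index 5, swap → [14, 16, 18, 35, 45, 50, 64, 93, 47, 65, 86, 66]
extract-min #2 returns 14:
  remove root 14; move last element 66 to root → [66, 16, 18, 35, 45, 50, 64, 93, 47, 65, 86]
  66 vs smaller child 16 at index 1, swap → [16, 66, 18, 35, 45, 50, 64, 93, 47, 65, 86]
  66 vs smaller child 35 at index 3, swap → [16, 35, 18, 66, 45, 50, 64, 93, 47, 65, 86]
  66 vs smaller child 47 at index 8, swap → [16, 35, 18, 47, 45, 50, 64, 93, 66, 65, 86]
extract-min #3 returns 16:
  remove root 16; move last element 86 to root → [86, 35, 18, 47, 45, 50, 64, 93, 66, 65]
  86 vs smaller child 18 at index 2, swap → [18, 35, 86, 47, 45, 50, 64, 93, 66, 65]
  86 vs smaller child 50 at index 5, swap → [18, 35, 50, 47, 45, 86, 64, 93, 66, 65]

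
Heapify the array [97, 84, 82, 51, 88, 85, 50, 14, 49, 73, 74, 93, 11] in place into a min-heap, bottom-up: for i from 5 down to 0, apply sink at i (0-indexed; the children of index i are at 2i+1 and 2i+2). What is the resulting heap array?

sift down from index 5:
  85 vs smaller child 11 at index 12, swap → [97, 84, 82, 51, 88, 11, 50, 14, 49, 73, 74, 93, 85]
sift down from index 4:
  88 vs smaller child 73 at index 9, swap → [97, 84, 82, 51, 73, 11, 50, 14, 49, 88, 74, 93, 85]
sift down from index 3:
  51 vs smaller child 14 at index 7, swap → [97, 84, 82, 14, 73, 11, 50, 51, 49, 88, 74, 93, 85]
sift down from index 2:
  82 vs smaller child 11 at index 5, swap → [97, 84, 11, 14, 73, 82, 50, 51, 49, 88, 74, 93, 85]
sift down from index 1:
  84 vs smaller child 14 at index 3, swap → [97, 14, 11, 84, 73, 82, 50, 51, 49, 88, 74, 93, 85]
  84 vs smaller child 49 at index 8, swap → [97, 14, 11, 49, 73, 82, 50, 51, 84, 88, 74, 93, 85]
sift down from index 0:
  97 vs smaller child 11 at index 2, swap → [11, 14, 97, 49, 73, 82, 50, 51, 84, 88, 74, 93, 85]
  97 vs smaller child 50 at index 6, swap → [11, 14, 50, 49, 73, 82, 97, 51, 84, 88, 74, 93, 85]

[11, 14, 50, 49, 73, 82, 97, 51, 84, 88, 74, 93, 85]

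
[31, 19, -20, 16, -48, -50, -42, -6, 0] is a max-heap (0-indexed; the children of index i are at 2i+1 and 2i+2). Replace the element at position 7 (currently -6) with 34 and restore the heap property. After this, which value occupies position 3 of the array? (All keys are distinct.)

set index 7 from -6 to 34 → [31, 19, -20, 16, -48, -50, -42, 34, 0]
34 > parent 16 at index 3, swap → [31, 19, -20, 34, -48, -50, -42, 16, 0]
34 > parent 19 at index 1, swap → [31, 34, -20, 19, -48, -50, -42, 16, 0]
34 > parent 31 at index 0, swap → [34, 31, -20, 19, -48, -50, -42, 16, 0]
resulting array: [34, 31, -20, 19, -48, -50, -42, 16, 0]

19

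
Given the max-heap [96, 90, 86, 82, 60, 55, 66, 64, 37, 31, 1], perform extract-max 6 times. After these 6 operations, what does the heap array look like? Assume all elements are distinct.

[60, 37, 55, 1, 31]

extract-max #1 returns 96:
  remove root 96; move last element 1 to root → [1, 90, 86, 82, 60, 55, 66, 64, 37, 31]
  1 vs larger child 90 at index 1, swap → [90, 1, 86, 82, 60, 55, 66, 64, 37, 31]
  1 vs larger child 82 at index 3, swap → [90, 82, 86, 1, 60, 55, 66, 64, 37, 31]
  1 vs larger child 64 at index 7, swap → [90, 82, 86, 64, 60, 55, 66, 1, 37, 31]
extract-max #2 returns 90:
  remove root 90; move last element 31 to root → [31, 82, 86, 64, 60, 55, 66, 1, 37]
  31 vs larger child 86 at index 2, swap → [86, 82, 31, 64, 60, 55, 66, 1, 37]
  31 vs larger child 66 at index 6, swap → [86, 82, 66, 64, 60, 55, 31, 1, 37]
extract-max #3 returns 86:
  remove root 86; move last element 37 to root → [37, 82, 66, 64, 60, 55, 31, 1]
  37 vs larger child 82 at index 1, swap → [82, 37, 66, 64, 60, 55, 31, 1]
  37 vs larger child 64 at index 3, swap → [82, 64, 66, 37, 60, 55, 31, 1]
extract-max #4 returns 82:
  remove root 82; move last element 1 to root → [1, 64, 66, 37, 60, 55, 31]
  1 vs larger child 66 at index 2, swap → [66, 64, 1, 37, 60, 55, 31]
  1 vs larger child 55 at index 5, swap → [66, 64, 55, 37, 60, 1, 31]
extract-max #5 returns 66:
  remove root 66; move last element 31 to root → [31, 64, 55, 37, 60, 1]
  31 vs larger child 64 at index 1, swap → [64, 31, 55, 37, 60, 1]
  31 vs larger child 60 at index 4, swap → [64, 60, 55, 37, 31, 1]
extract-max #6 returns 64:
  remove root 64; move last element 1 to root → [1, 60, 55, 37, 31]
  1 vs larger child 60 at index 1, swap → [60, 1, 55, 37, 31]
  1 vs larger child 37 at index 3, swap → [60, 37, 55, 1, 31]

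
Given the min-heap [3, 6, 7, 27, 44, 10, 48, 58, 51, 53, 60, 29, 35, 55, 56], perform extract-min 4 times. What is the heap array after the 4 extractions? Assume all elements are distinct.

[27, 44, 29, 51, 53, 35, 48, 58, 56, 55, 60]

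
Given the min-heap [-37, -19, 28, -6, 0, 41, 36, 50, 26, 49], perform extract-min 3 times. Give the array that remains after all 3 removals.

[0, 26, 28, 50, 49, 41, 36]

extract-min #1 returns -37:
  remove root -37; move last element 49 to root → [49, -19, 28, -6, 0, 41, 36, 50, 26]
  49 vs smaller child -19 at index 1, swap → [-19, 49, 28, -6, 0, 41, 36, 50, 26]
  49 vs smaller child -6 at index 3, swap → [-19, -6, 28, 49, 0, 41, 36, 50, 26]
  49 vs smaller child 26 at index 8, swap → [-19, -6, 28, 26, 0, 41, 36, 50, 49]
extract-min #2 returns -19:
  remove root -19; move last element 49 to root → [49, -6, 28, 26, 0, 41, 36, 50]
  49 vs smaller child -6 at index 1, swap → [-6, 49, 28, 26, 0, 41, 36, 50]
  49 vs smaller child 0 at index 4, swap → [-6, 0, 28, 26, 49, 41, 36, 50]
extract-min #3 returns -6:
  remove root -6; move last element 50 to root → [50, 0, 28, 26, 49, 41, 36]
  50 vs smaller child 0 at index 1, swap → [0, 50, 28, 26, 49, 41, 36]
  50 vs smaller child 26 at index 3, swap → [0, 26, 28, 50, 49, 41, 36]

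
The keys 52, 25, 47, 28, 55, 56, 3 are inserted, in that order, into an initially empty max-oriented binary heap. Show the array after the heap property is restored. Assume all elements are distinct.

Insert 52:
  append 52 at index 0 → [52] (no swap needed)
Insert 25:
  append 25 at index 1 → [52, 25] (no swap needed)
Insert 47:
  append 47 at index 2 → [52, 25, 47] (no swap needed)
Insert 28:
  append 28 at index 3 → [52, 25, 47, 28]
  28 > parent 25 at index 1, swap → [52, 28, 47, 25]
Insert 55:
  append 55 at index 4 → [52, 28, 47, 25, 55]
  55 > parent 28 at index 1, swap → [52, 55, 47, 25, 28]
  55 > parent 52 at index 0, swap → [55, 52, 47, 25, 28]
Insert 56:
  append 56 at index 5 → [55, 52, 47, 25, 28, 56]
  56 > parent 47 at index 2, swap → [55, 52, 56, 25, 28, 47]
  56 > parent 55 at index 0, swap → [56, 52, 55, 25, 28, 47]
Insert 3:
  append 3 at index 6 → [56, 52, 55, 25, 28, 47, 3] (no swap needed)

[56, 52, 55, 25, 28, 47, 3]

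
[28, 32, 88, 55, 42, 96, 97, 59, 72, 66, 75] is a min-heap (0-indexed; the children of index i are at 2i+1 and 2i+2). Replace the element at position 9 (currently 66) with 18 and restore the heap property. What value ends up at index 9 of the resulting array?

set index 9 from 66 to 18 → [28, 32, 88, 55, 42, 96, 97, 59, 72, 18, 75]
18 < parent 42 at index 4, swap → [28, 32, 88, 55, 18, 96, 97, 59, 72, 42, 75]
18 < parent 32 at index 1, swap → [28, 18, 88, 55, 32, 96, 97, 59, 72, 42, 75]
18 < parent 28 at index 0, swap → [18, 28, 88, 55, 32, 96, 97, 59, 72, 42, 75]
resulting array: [18, 28, 88, 55, 32, 96, 97, 59, 72, 42, 75]

42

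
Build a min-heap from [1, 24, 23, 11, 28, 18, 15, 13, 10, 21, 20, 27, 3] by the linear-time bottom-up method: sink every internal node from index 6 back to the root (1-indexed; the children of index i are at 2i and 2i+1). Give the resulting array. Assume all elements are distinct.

sift down from index 6:
  18 vs smaller child 3 at index 13, swap → [1, 24, 23, 11, 28, 3, 15, 13, 10, 21, 20, 27, 18]
sift down from index 5:
  28 vs smaller child 20 at index 11, swap → [1, 24, 23, 11, 20, 3, 15, 13, 10, 21, 28, 27, 18]
sift down from index 4:
  11 vs smaller child 10 at index 9, swap → [1, 24, 23, 10, 20, 3, 15, 13, 11, 21, 28, 27, 18]
sift down from index 3:
  23 vs smaller child 3 at index 6, swap → [1, 24, 3, 10, 20, 23, 15, 13, 11, 21, 28, 27, 18]
  23 vs smaller child 18 at index 13, swap → [1, 24, 3, 10, 20, 18, 15, 13, 11, 21, 28, 27, 23]
sift down from index 2:
  24 vs smaller child 10 at index 4, swap → [1, 10, 3, 24, 20, 18, 15, 13, 11, 21, 28, 27, 23]
  24 vs smaller child 11 at index 9, swap → [1, 10, 3, 11, 20, 18, 15, 13, 24, 21, 28, 27, 23]
sift down from index 1: already satisfies heap property

[1, 10, 3, 11, 20, 18, 15, 13, 24, 21, 28, 27, 23]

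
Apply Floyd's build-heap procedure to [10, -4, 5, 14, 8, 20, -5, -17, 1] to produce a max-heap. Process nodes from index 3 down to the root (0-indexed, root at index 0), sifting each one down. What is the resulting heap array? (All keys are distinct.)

sift down from index 3: already satisfies heap property
sift down from index 2:
  5 vs larger child 20 at index 5, swap → [10, -4, 20, 14, 8, 5, -5, -17, 1]
sift down from index 1:
  -4 vs larger child 14 at index 3, swap → [10, 14, 20, -4, 8, 5, -5, -17, 1]
  -4 vs larger child 1 at index 8, swap → [10, 14, 20, 1, 8, 5, -5, -17, -4]
sift down from index 0:
  10 vs larger child 20 at index 2, swap → [20, 14, 10, 1, 8, 5, -5, -17, -4]

[20, 14, 10, 1, 8, 5, -5, -17, -4]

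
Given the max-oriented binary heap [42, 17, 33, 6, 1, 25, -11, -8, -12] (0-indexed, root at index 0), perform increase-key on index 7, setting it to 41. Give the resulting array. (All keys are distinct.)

set index 7 from -8 to 41 → [42, 17, 33, 6, 1, 25, -11, 41, -12]
41 > parent 6 at index 3, swap → [42, 17, 33, 41, 1, 25, -11, 6, -12]
41 > parent 17 at index 1, swap → [42, 41, 33, 17, 1, 25, -11, 6, -12]

[42, 41, 33, 17, 1, 25, -11, 6, -12]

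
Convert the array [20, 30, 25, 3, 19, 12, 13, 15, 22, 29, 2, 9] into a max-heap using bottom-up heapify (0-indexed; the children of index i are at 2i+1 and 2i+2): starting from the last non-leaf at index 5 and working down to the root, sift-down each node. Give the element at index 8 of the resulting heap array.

3

sift down from index 5: already satisfies heap property
sift down from index 4:
  19 vs larger child 29 at index 9, swap → [20, 30, 25, 3, 29, 12, 13, 15, 22, 19, 2, 9]
sift down from index 3:
  3 vs larger child 22 at index 8, swap → [20, 30, 25, 22, 29, 12, 13, 15, 3, 19, 2, 9]
sift down from index 2: already satisfies heap property
sift down from index 1: already satisfies heap property
sift down from index 0:
  20 vs larger child 30 at index 1, swap → [30, 20, 25, 22, 29, 12, 13, 15, 3, 19, 2, 9]
  20 vs larger child 29 at index 4, swap → [30, 29, 25, 22, 20, 12, 13, 15, 3, 19, 2, 9]
resulting array: [30, 29, 25, 22, 20, 12, 13, 15, 3, 19, 2, 9]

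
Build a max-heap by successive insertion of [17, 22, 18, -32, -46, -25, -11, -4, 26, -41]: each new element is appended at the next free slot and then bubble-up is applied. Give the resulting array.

Insert 17:
  append 17 at index 0 → [17] (no swap needed)
Insert 22:
  append 22 at index 1 → [17, 22]
  22 > parent 17 at index 0, swap → [22, 17]
Insert 18:
  append 18 at index 2 → [22, 17, 18] (no swap needed)
Insert -32:
  append -32 at index 3 → [22, 17, 18, -32] (no swap needed)
Insert -46:
  append -46 at index 4 → [22, 17, 18, -32, -46] (no swap needed)
Insert -25:
  append -25 at index 5 → [22, 17, 18, -32, -46, -25] (no swap needed)
Insert -11:
  append -11 at index 6 → [22, 17, 18, -32, -46, -25, -11] (no swap needed)
Insert -4:
  append -4 at index 7 → [22, 17, 18, -32, -46, -25, -11, -4]
  -4 > parent -32 at index 3, swap → [22, 17, 18, -4, -46, -25, -11, -32]
Insert 26:
  append 26 at index 8 → [22, 17, 18, -4, -46, -25, -11, -32, 26]
  26 > parent -4 at index 3, swap → [22, 17, 18, 26, -46, -25, -11, -32, -4]
  26 > parent 17 at index 1, swap → [22, 26, 18, 17, -46, -25, -11, -32, -4]
  26 > parent 22 at index 0, swap → [26, 22, 18, 17, -46, -25, -11, -32, -4]
Insert -41:
  append -41 at index 9 → [26, 22, 18, 17, -46, -25, -11, -32, -4, -41]
  -41 > parent -46 at index 4, swap → [26, 22, 18, 17, -41, -25, -11, -32, -4, -46]

[26, 22, 18, 17, -41, -25, -11, -32, -4, -46]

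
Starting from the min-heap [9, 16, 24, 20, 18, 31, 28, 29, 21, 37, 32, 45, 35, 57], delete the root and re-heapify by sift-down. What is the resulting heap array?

[16, 18, 24, 20, 32, 31, 28, 29, 21, 37, 57, 45, 35]

remove root 9; move last element 57 to root → [57, 16, 24, 20, 18, 31, 28, 29, 21, 37, 32, 45, 35]
57 vs smaller child 16 at index 1, swap → [16, 57, 24, 20, 18, 31, 28, 29, 21, 37, 32, 45, 35]
57 vs smaller child 18 at index 4, swap → [16, 18, 24, 20, 57, 31, 28, 29, 21, 37, 32, 45, 35]
57 vs smaller child 32 at index 10, swap → [16, 18, 24, 20, 32, 31, 28, 29, 21, 37, 57, 45, 35]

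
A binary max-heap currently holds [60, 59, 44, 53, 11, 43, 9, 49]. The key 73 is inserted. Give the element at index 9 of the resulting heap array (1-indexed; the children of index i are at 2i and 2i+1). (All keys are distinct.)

append 73 at index 9 → [60, 59, 44, 53, 11, 43, 9, 49, 73]
73 > parent 53 at index 4, swap → [60, 59, 44, 73, 11, 43, 9, 49, 53]
73 > parent 59 at index 2, swap → [60, 73, 44, 59, 11, 43, 9, 49, 53]
73 > parent 60 at index 1, swap → [73, 60, 44, 59, 11, 43, 9, 49, 53]
resulting array: [73, 60, 44, 59, 11, 43, 9, 49, 53]

53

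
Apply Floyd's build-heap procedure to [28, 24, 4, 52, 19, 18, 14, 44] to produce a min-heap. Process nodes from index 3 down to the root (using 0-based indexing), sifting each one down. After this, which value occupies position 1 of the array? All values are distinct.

19

sift down from index 3:
  52 vs only child 44 at index 7, swap → [28, 24, 4, 44, 19, 18, 14, 52]
sift down from index 2: already satisfies heap property
sift down from index 1:
  24 vs smaller child 19 at index 4, swap → [28, 19, 4, 44, 24, 18, 14, 52]
sift down from index 0:
  28 vs smaller child 4 at index 2, swap → [4, 19, 28, 44, 24, 18, 14, 52]
  28 vs smaller child 14 at index 6, swap → [4, 19, 14, 44, 24, 18, 28, 52]
resulting array: [4, 19, 14, 44, 24, 18, 28, 52]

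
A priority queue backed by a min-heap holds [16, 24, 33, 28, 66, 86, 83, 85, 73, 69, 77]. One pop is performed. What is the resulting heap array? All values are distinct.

[24, 28, 33, 73, 66, 86, 83, 85, 77, 69]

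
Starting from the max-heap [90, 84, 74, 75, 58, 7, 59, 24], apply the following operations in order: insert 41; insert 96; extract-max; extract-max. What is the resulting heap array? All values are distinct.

[84, 75, 74, 41, 58, 7, 59, 24]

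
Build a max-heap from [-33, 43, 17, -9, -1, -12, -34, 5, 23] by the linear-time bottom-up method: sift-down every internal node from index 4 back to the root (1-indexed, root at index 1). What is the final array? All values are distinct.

sift down from index 4:
  -9 vs larger child 23 at index 9, swap → [-33, 43, 17, 23, -1, -12, -34, 5, -9]
sift down from index 3: already satisfies heap property
sift down from index 2: already satisfies heap property
sift down from index 1:
  -33 vs larger child 43 at index 2, swap → [43, -33, 17, 23, -1, -12, -34, 5, -9]
  -33 vs larger child 23 at index 4, swap → [43, 23, 17, -33, -1, -12, -34, 5, -9]
  -33 vs larger child 5 at index 8, swap → [43, 23, 17, 5, -1, -12, -34, -33, -9]

[43, 23, 17, 5, -1, -12, -34, -33, -9]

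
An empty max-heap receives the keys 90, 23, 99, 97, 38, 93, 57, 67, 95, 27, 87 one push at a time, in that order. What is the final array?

[99, 97, 93, 95, 87, 90, 57, 23, 67, 27, 38]

Insert 90:
  append 90 at index 0 → [90] (no swap needed)
Insert 23:
  append 23 at index 1 → [90, 23] (no swap needed)
Insert 99:
  append 99 at index 2 → [90, 23, 99]
  99 > parent 90 at index 0, swap → [99, 23, 90]
Insert 97:
  append 97 at index 3 → [99, 23, 90, 97]
  97 > parent 23 at index 1, swap → [99, 97, 90, 23]
Insert 38:
  append 38 at index 4 → [99, 97, 90, 23, 38] (no swap needed)
Insert 93:
  append 93 at index 5 → [99, 97, 90, 23, 38, 93]
  93 > parent 90 at index 2, swap → [99, 97, 93, 23, 38, 90]
Insert 57:
  append 57 at index 6 → [99, 97, 93, 23, 38, 90, 57] (no swap needed)
Insert 67:
  append 67 at index 7 → [99, 97, 93, 23, 38, 90, 57, 67]
  67 > parent 23 at index 3, swap → [99, 97, 93, 67, 38, 90, 57, 23]
Insert 95:
  append 95 at index 8 → [99, 97, 93, 67, 38, 90, 57, 23, 95]
  95 > parent 67 at index 3, swap → [99, 97, 93, 95, 38, 90, 57, 23, 67]
Insert 27:
  append 27 at index 9 → [99, 97, 93, 95, 38, 90, 57, 23, 67, 27] (no swap needed)
Insert 87:
  append 87 at index 10 → [99, 97, 93, 95, 38, 90, 57, 23, 67, 27, 87]
  87 > parent 38 at index 4, swap → [99, 97, 93, 95, 87, 90, 57, 23, 67, 27, 38]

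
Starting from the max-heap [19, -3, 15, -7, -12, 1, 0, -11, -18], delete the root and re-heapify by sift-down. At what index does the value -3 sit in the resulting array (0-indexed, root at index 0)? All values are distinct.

1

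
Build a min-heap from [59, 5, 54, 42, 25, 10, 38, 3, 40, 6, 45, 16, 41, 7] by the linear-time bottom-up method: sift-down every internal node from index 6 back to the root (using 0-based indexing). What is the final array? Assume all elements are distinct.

[3, 5, 7, 40, 6, 10, 38, 42, 59, 25, 45, 16, 41, 54]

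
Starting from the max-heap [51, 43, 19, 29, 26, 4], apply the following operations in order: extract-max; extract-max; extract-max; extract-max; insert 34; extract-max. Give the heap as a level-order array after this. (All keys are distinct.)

extract-max → returns 51:
  remove root 51; move last element 4 to root → [4, 43, 19, 29, 26]
  4 vs larger child 43 at index 1, swap → [43, 4, 19, 29, 26]
  4 vs larger child 29 at index 3, swap → [43, 29, 19, 4, 26]
extract-max → returns 43:
  remove root 43; move last element 26 to root → [26, 29, 19, 4]
  26 vs larger child 29 at index 1, swap → [29, 26, 19, 4]
extract-max → returns 29:
  remove root 29; move last element 4 to root → [4, 26, 19]
  4 vs larger child 26 at index 1, swap → [26, 4, 19]
extract-max → returns 26:
  remove root 26; move last element 19 to root → [19, 4] (no swap needed)
insert 34:
  append 34 at index 2 → [19, 4, 34]
  34 > parent 19 at index 0, swap → [34, 4, 19]
extract-max → returns 34:
  remove root 34; move last element 19 to root → [19, 4] (no swap needed)

[19, 4]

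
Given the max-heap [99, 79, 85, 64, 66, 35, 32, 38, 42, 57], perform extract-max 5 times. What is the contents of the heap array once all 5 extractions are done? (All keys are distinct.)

extract-max #1 returns 99:
  remove root 99; move last element 57 to root → [57, 79, 85, 64, 66, 35, 32, 38, 42]
  57 vs larger child 85 at index 2, swap → [85, 79, 57, 64, 66, 35, 32, 38, 42]
extract-max #2 returns 85:
  remove root 85; move last element 42 to root → [42, 79, 57, 64, 66, 35, 32, 38]
  42 vs larger child 79 at index 1, swap → [79, 42, 57, 64, 66, 35, 32, 38]
  42 vs larger child 66 at index 4, swap → [79, 66, 57, 64, 42, 35, 32, 38]
extract-max #3 returns 79:
  remove root 79; move last element 38 to root → [38, 66, 57, 64, 42, 35, 32]
  38 vs larger child 66 at index 1, swap → [66, 38, 57, 64, 42, 35, 32]
  38 vs larger child 64 at index 3, swap → [66, 64, 57, 38, 42, 35, 32]
extract-max #4 returns 66:
  remove root 66; move last element 32 to root → [32, 64, 57, 38, 42, 35]
  32 vs larger child 64 at index 1, swap → [64, 32, 57, 38, 42, 35]
  32 vs larger child 42 at index 4, swap → [64, 42, 57, 38, 32, 35]
extract-max #5 returns 64:
  remove root 64; move last element 35 to root → [35, 42, 57, 38, 32]
  35 vs larger child 57 at index 2, swap → [57, 42, 35, 38, 32]

[57, 42, 35, 38, 32]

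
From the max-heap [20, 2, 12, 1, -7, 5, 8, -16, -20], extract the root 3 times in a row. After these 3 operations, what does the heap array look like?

[5, 2, -16, 1, -7, -20]

extract-max #1 returns 20:
  remove root 20; move last element -20 to root → [-20, 2, 12, 1, -7, 5, 8, -16]
  -20 vs larger child 12 at index 2, swap → [12, 2, -20, 1, -7, 5, 8, -16]
  -20 vs larger child 8 at index 6, swap → [12, 2, 8, 1, -7, 5, -20, -16]
extract-max #2 returns 12:
  remove root 12; move last element -16 to root → [-16, 2, 8, 1, -7, 5, -20]
  -16 vs larger child 8 at index 2, swap → [8, 2, -16, 1, -7, 5, -20]
  -16 vs larger child 5 at index 5, swap → [8, 2, 5, 1, -7, -16, -20]
extract-max #3 returns 8:
  remove root 8; move last element -20 to root → [-20, 2, 5, 1, -7, -16]
  -20 vs larger child 5 at index 2, swap → [5, 2, -20, 1, -7, -16]
  -20 vs only child -16 at index 5, swap → [5, 2, -16, 1, -7, -20]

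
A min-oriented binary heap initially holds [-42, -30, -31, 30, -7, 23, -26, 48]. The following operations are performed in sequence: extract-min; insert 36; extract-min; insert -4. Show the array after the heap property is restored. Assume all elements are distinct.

[-30, -7, -26, -4, 36, 23, 48, 30]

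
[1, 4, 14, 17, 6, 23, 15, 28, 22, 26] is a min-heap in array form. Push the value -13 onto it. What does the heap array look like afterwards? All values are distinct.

[-13, 1, 14, 17, 4, 23, 15, 28, 22, 26, 6]

append -13 at index 10 → [1, 4, 14, 17, 6, 23, 15, 28, 22, 26, -13]
-13 < parent 6 at index 4, swap → [1, 4, 14, 17, -13, 23, 15, 28, 22, 26, 6]
-13 < parent 4 at index 1, swap → [1, -13, 14, 17, 4, 23, 15, 28, 22, 26, 6]
-13 < parent 1 at index 0, swap → [-13, 1, 14, 17, 4, 23, 15, 28, 22, 26, 6]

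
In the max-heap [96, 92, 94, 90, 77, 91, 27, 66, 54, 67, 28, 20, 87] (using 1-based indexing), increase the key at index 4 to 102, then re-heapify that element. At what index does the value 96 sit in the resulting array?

2

set index 4 from 90 to 102 → [96, 92, 94, 102, 77, 91, 27, 66, 54, 67, 28, 20, 87]
102 > parent 92 at index 2, swap → [96, 102, 94, 92, 77, 91, 27, 66, 54, 67, 28, 20, 87]
102 > parent 96 at index 1, swap → [102, 96, 94, 92, 77, 91, 27, 66, 54, 67, 28, 20, 87]
resulting array: [102, 96, 94, 92, 77, 91, 27, 66, 54, 67, 28, 20, 87]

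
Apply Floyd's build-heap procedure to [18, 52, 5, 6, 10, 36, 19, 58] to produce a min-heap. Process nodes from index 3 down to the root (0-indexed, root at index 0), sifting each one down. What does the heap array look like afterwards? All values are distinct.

[5, 6, 18, 52, 10, 36, 19, 58]

sift down from index 3: already satisfies heap property
sift down from index 2: already satisfies heap property
sift down from index 1:
  52 vs smaller child 6 at index 3, swap → [18, 6, 5, 52, 10, 36, 19, 58]
sift down from index 0:
  18 vs smaller child 5 at index 2, swap → [5, 6, 18, 52, 10, 36, 19, 58]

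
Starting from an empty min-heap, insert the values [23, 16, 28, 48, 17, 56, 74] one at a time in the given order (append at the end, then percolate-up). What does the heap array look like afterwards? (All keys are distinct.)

Insert 23:
  append 23 at index 0 → [23] (no swap needed)
Insert 16:
  append 16 at index 1 → [23, 16]
  16 < parent 23 at index 0, swap → [16, 23]
Insert 28:
  append 28 at index 2 → [16, 23, 28] (no swap needed)
Insert 48:
  append 48 at index 3 → [16, 23, 28, 48] (no swap needed)
Insert 17:
  append 17 at index 4 → [16, 23, 28, 48, 17]
  17 < parent 23 at index 1, swap → [16, 17, 28, 48, 23]
Insert 56:
  append 56 at index 5 → [16, 17, 28, 48, 23, 56] (no swap needed)
Insert 74:
  append 74 at index 6 → [16, 17, 28, 48, 23, 56, 74] (no swap needed)

[16, 17, 28, 48, 23, 56, 74]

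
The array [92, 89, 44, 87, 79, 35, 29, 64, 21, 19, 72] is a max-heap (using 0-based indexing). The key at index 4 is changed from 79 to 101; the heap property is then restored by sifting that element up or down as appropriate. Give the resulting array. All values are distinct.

set index 4 from 79 to 101 → [92, 89, 44, 87, 101, 35, 29, 64, 21, 19, 72]
101 > parent 89 at index 1, swap → [92, 101, 44, 87, 89, 35, 29, 64, 21, 19, 72]
101 > parent 92 at index 0, swap → [101, 92, 44, 87, 89, 35, 29, 64, 21, 19, 72]

[101, 92, 44, 87, 89, 35, 29, 64, 21, 19, 72]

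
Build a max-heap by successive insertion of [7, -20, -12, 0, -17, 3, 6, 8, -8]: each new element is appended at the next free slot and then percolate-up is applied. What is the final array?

[8, 7, 6, 0, -17, -12, 3, -20, -8]

Insert 7:
  append 7 at index 0 → [7] (no swap needed)
Insert -20:
  append -20 at index 1 → [7, -20] (no swap needed)
Insert -12:
  append -12 at index 2 → [7, -20, -12] (no swap needed)
Insert 0:
  append 0 at index 3 → [7, -20, -12, 0]
  0 > parent -20 at index 1, swap → [7, 0, -12, -20]
Insert -17:
  append -17 at index 4 → [7, 0, -12, -20, -17] (no swap needed)
Insert 3:
  append 3 at index 5 → [7, 0, -12, -20, -17, 3]
  3 > parent -12 at index 2, swap → [7, 0, 3, -20, -17, -12]
Insert 6:
  append 6 at index 6 → [7, 0, 3, -20, -17, -12, 6]
  6 > parent 3 at index 2, swap → [7, 0, 6, -20, -17, -12, 3]
Insert 8:
  append 8 at index 7 → [7, 0, 6, -20, -17, -12, 3, 8]
  8 > parent -20 at index 3, swap → [7, 0, 6, 8, -17, -12, 3, -20]
  8 > parent 0 at index 1, swap → [7, 8, 6, 0, -17, -12, 3, -20]
  8 > parent 7 at index 0, swap → [8, 7, 6, 0, -17, -12, 3, -20]
Insert -8:
  append -8 at index 8 → [8, 7, 6, 0, -17, -12, 3, -20, -8] (no swap needed)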